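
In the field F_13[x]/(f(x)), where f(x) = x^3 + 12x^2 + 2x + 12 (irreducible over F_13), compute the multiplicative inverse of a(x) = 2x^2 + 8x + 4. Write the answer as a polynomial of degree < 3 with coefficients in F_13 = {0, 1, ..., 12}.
a(x)^(-1) ≡ 2x^2 + x + 11 (mod f(x))

Since f is irreducible over F_13, F_13[x]/(f) is a field and a(x) ≠ 0 has an inverse. Apply the extended Euclidean algorithm to f(x) and a(x) in F_13[x]: f(x) = (7x + 4)·a(x) + (7x + 9);  a(x) = (4x + 9)·(7x + 9) + (1). The last nonzero remainder is the constant 1 = gcd(f, a) in F_13. Back-substituting through the division chain expresses 1 = s(x)·a(x) + t(x)·f(x) with s(x) ≡ 2x^2 + x + 11 (mod f), so a(x)^(-1) ≡ s(x) = 2x^2 + x + 11 (mod f). Check: (2x^2 + 8x + 4)·(2x^2 + x + 11) = 4x^4 + 5x^3 + 12x^2 + x + 5 ≡ 1 (mod x^3 + 12x^2 + 2x + 12).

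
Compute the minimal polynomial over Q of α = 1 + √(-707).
m_α(x) = x^2 - 2x + 708

From α - 1 = √(-707), squaring gives (α - 1)^2 = -707, i.e. α^2 - 2α + 1 = -707, so α^2 - 2α + 708 = 0. The discriminant of x^2 - 2x + 708 is (-2)^2 - 4·(708) = 4 - 2832 = -2828, and 4·(-707) is not a perfect square in Q since -707 is squarefree and ≠ 1. Hence x^2 - 2x + 708 is irreducible over Q and is the minimal polynomial of α.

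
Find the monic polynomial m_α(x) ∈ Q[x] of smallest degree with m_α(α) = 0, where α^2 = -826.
m_α(x) = x^2 + 826

α satisfies α^2 + 826 = 0, so x^2 + 826 annihilates α. Since d = -826 is squarefree and ≠ 1, it is not a perfect square in Q, so x^2 + 826 has no rational root and is therefore irreducible over Q (a degree-2 polynomial over a field is irreducible iff it has no root). Hence m_α(x) = x^2 + 826.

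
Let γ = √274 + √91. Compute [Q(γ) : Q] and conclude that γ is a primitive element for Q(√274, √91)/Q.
[Q(γ) : Q] = 4 (equivalently, Q(γ) = Q(√274, √91))

Obviously Q(γ) ⊆ Q(√274, √91), and [Q(√274, √91):Q] = 4 (since 274, 91 are distinct squarefree integers > 1 with 24934 not a perfect square). To show equality we compute the minimal polynomial of γ. From γ = √274 + √91: γ^2 = 274 + 2√(24934) + 91 = 365 + 2√(24934), so γ^2 - 365 = 2√(24934); squaring, (γ^2 - 365)^2 = 4·24934, i.e. γ^4 - 730γ^2 + 133225 - 99736 = 0, i.e. γ^4 - 730γ^2 + 33489 = 0. So γ is a root of x^4 - 730x^2 + 33489. This polynomial is irreducible over Q: it has no rational root (each ±√274 ± √91 is irrational), and any factorization into two quadratics over Q would force √(24934) ∈ Q (pairing opposite roots) or √274, √91 ∈ Q (other pairings), all impossible. Hence [Q(γ):Q] = 4 = [Q(√274, √91):Q], so Q(γ) = Q(√274, √91).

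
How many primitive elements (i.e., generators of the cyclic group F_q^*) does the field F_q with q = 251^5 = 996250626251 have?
There are φ(996250626250) = 362272900000 primitive elements

F_q^* is cyclic of order q - 1 = 996250626250. A cyclic group of order m has exactly φ(m) generators. Here m = 996250626250 = 2 · 5^4 · 11^2 · 6586781, so the number of primitive elements is φ(996250626250) = 362272900000.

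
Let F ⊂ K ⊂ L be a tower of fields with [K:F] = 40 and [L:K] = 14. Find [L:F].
[L:F] = 560

The tower law says that for any tower of field extensions F ⊂ K ⊂ L with finite degrees, [L:F] = [L:K] · [K:F]. Here this gives [L:F] = 14 · 40 = 560.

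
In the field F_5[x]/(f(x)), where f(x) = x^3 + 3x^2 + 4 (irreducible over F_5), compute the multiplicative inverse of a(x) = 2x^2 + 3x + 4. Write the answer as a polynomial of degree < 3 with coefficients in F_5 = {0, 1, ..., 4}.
a(x)^(-1) ≡ x^2 + 1 (mod f(x))

Since f is irreducible over F_5, F_5[x]/(f) is a field and a(x) ≠ 0 has an inverse. Apply the extended Euclidean algorithm to f(x) and a(x) in F_5[x]: f(x) = (3x + 2)·a(x) + (2x + 1);  a(x) = (x + 1)·(2x + 1) + (3). The last nonzero remainder is the constant 3 = gcd(f, a) in F_5. Back-substituting through the division chain expresses 3 = s(x)·a(x) + t(x)·f(x) with s(x) ≡ 3x^2 + 3 (mod f), so (3x^2 + 3)·a(x) ≡ 3 (mod f). Multiplying by 3^(-1) ≡ 2 in F_5 gives a(x)^(-1) ≡ 2·(3x^2 + 3) ≡ x^2 + 1 (mod f). Check: (2x^2 + 3x + 4)·(x^2 + 1) = 2x^4 + 3x^3 + x^2 + 3x + 4 ≡ 1 (mod x^3 + 3x^2 + 4).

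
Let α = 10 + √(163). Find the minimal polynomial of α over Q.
m_α(x) = x^2 - 20x - 63

From α - 10 = √(163), squaring gives (α - 10)^2 = 163, i.e. α^2 - 20α + 100 = 163, so α^2 - 20α - 63 = 0. The discriminant of x^2 - 20x - 63 is (-20)^2 - 4·(-63) = 400 + 252 = 652, and 4·(163) is not a perfect square in Q since 163 is squarefree and ≠ 1. Hence x^2 - 20x - 63 is irreducible over Q and is the minimal polynomial of α.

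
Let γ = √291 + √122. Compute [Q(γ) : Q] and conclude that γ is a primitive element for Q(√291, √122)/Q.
[Q(γ) : Q] = 4 (equivalently, Q(γ) = Q(√291, √122))

Obviously Q(γ) ⊆ Q(√291, √122), and [Q(√291, √122):Q] = 4 (since 291, 122 are distinct squarefree integers > 1 with 35502 not a perfect square). To show equality we compute the minimal polynomial of γ. From γ = √291 + √122: γ^2 = 291 + 2√(35502) + 122 = 413 + 2√(35502), so γ^2 - 413 = 2√(35502); squaring, (γ^2 - 413)^2 = 4·35502, i.e. γ^4 - 826γ^2 + 170569 - 142008 = 0, i.e. γ^4 - 826γ^2 + 28561 = 0. So γ is a root of x^4 - 826x^2 + 28561. This polynomial is irreducible over Q: it has no rational root (each ±√291 ± √122 is irrational), and any factorization into two quadratics over Q would force √(35502) ∈ Q (pairing opposite roots) or √291, √122 ∈ Q (other pairings), all impossible. Hence [Q(γ):Q] = 4 = [Q(√291, √122):Q], so Q(γ) = Q(√291, √122).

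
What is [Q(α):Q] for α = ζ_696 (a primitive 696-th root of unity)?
[Q(α):Q] = 224

The minimal polynomial of ζ_696 over Q is the 696-th cyclotomic polynomial Φ_696(x), which is irreducible over Q and has degree φ(696) = 224. Hence [Q(α):Q] = φ(696) = 224.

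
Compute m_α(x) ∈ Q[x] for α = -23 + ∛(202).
m_α(x) = x^3 + 69x^2 + 1587x + 11965

Set β = α + 23 = ∛(202), so β^3 = 202. Then (α + 23)^3 - 202 = 0, i.e. α is a root of g(x) = (x + 23)^3 - 202 = x^3 + 69x^2 + 1587x + 11965. Since g(x) = h(x + 23) where h(x) = x^3 - 202, and h is irreducible over Q (because 202 is not a perfect cube, so h has no rational root, and a monic cubic with no rational root is irreducible), g is also irreducible (irreducibility is preserved under the substitution x → x + 23). Hence m_α(x) = x^3 + 69x^2 + 1587x + 11965.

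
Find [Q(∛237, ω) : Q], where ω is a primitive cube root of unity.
[Q(∛237, ω) : Q] = 6

[Q(∛237):Q] = 3 (min poly x^3 - 237, irreducible since 237 is not a perfect cube). [Q(ω):Q] = 2 (min poly x^2 + x + 1). Since Q(∛237) ⊂ R and ω ∉ R, we have ω ∉ Q(∛237), so x^2 + x + 1 remains irreducible over Q(∛237) and [Q(∛237, ω) : Q(∛237)] = 2. By the tower law, [Q(∛237, ω) : Q] = 3 · 2 = 6. (In fact Q(∛237, ω) is the splitting field of x^3 - 237 over Q.)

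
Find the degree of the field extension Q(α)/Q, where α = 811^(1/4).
[Q(α):Q] = 4

α is a root of x^4 - 811. By Eisenstein's criterion at the prime p = 811 (which divides the constant term 811 but p^2 = 657721 does not, since 811 is squarefree), x^4 - 811 is irreducible over Q. Hence [Q(α):Q] = 4.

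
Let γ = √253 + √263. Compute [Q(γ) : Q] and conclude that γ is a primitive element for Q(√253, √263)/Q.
[Q(γ) : Q] = 4 (equivalently, Q(γ) = Q(√253, √263))

Obviously Q(γ) ⊆ Q(√253, √263), and [Q(√253, √263):Q] = 4 (since 253, 263 are distinct squarefree integers > 1 with 66539 not a perfect square). To show equality we compute the minimal polynomial of γ. From γ = √253 + √263: γ^2 = 253 + 2√(66539) + 263 = 516 + 2√(66539), so γ^2 - 516 = 2√(66539); squaring, (γ^2 - 516)^2 = 4·66539, i.e. γ^4 - 1032γ^2 + 266256 - 266156 = 0, i.e. γ^4 - 1032γ^2 + 100 = 0. So γ is a root of x^4 - 1032x^2 + 100. This polynomial is irreducible over Q: it has no rational root (each ±√253 ± √263 is irrational), and any factorization into two quadratics over Q would force √(66539) ∈ Q (pairing opposite roots) or √253, √263 ∈ Q (other pairings), all impossible. Hence [Q(γ):Q] = 4 = [Q(√253, √263):Q], so Q(γ) = Q(√253, √263).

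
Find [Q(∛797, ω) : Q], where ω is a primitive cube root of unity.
[Q(∛797, ω) : Q] = 6

[Q(∛797):Q] = 3 (min poly x^3 - 797, irreducible since 797 is not a perfect cube). [Q(ω):Q] = 2 (min poly x^2 + x + 1). Since Q(∛797) ⊂ R and ω ∉ R, we have ω ∉ Q(∛797), so x^2 + x + 1 remains irreducible over Q(∛797) and [Q(∛797, ω) : Q(∛797)] = 2. By the tower law, [Q(∛797, ω) : Q] = 3 · 2 = 6. (In fact Q(∛797, ω) is the splitting field of x^3 - 797 over Q.)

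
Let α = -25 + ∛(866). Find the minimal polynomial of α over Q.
m_α(x) = x^3 + 75x^2 + 1875x + 14759

Set β = α + 25 = ∛(866), so β^3 = 866. Then (α + 25)^3 - 866 = 0, i.e. α is a root of g(x) = (x + 25)^3 - 866 = x^3 + 75x^2 + 1875x + 14759. Since g(x) = h(x + 25) where h(x) = x^3 - 866, and h is irreducible over Q (because 866 is not a perfect cube, so h has no rational root, and a monic cubic with no rational root is irreducible), g is also irreducible (irreducibility is preserved under the substitution x → x + 25). Hence m_α(x) = x^3 + 75x^2 + 1875x + 14759.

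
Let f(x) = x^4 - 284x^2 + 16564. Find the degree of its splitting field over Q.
[K : Q] = 4

Solving the quadratic in x^2: x^2 = (284 ± √(284^2 - 4·16564))/2 = (284 ± √14400)/2 = (284 ± 120)/2, giving x^2 = 202 or x^2 = 82. So f(x) = (x^2 - 202)(x^2 - 82) and the roots of f are ±√202, ±√82. Hence the splitting field is K = Q(√202, √82). Since 202 and 82 are distinct squarefree integers > 1, their product 16564 is not a perfect square, so √82 ∉ Q(√202). By the tower law [K:Q] = [Q(√202,√82):Q(√202)] · [Q(√202):Q] = 2 · 2 = 4.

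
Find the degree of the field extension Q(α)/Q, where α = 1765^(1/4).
[Q(α):Q] = 4

α is a root of x^4 - 1765. By Eisenstein's criterion at the prime p = 5 (which divides the constant term 1765 but p^2 = 25 does not, since 1765 is squarefree), x^4 - 1765 is irreducible over Q. Hence [Q(α):Q] = 4.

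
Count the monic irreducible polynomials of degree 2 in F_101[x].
There are 5050 monic irreducible polynomials of degree 2 over F_101

Each element of F_{101^2} that lies in no proper subfield is a root of exactly one monic irreducible of degree 2 over F_101, and each such polynomial has 2 distinct roots in F_{101^2}. By Möbius inversion the count is N_101(2) = (1/2) Σ_{d|2} μ(2/d) · 101^d = (1/2)(μ(2)·101^1 + μ(1)·101^2) = 10100/2 = 5050.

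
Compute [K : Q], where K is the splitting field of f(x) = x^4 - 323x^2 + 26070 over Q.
[K : Q] = 4

Solving the quadratic in x^2: x^2 = (323 ± √(323^2 - 4·26070))/2 = (323 ± √49)/2 = (323 ± 7)/2, giving x^2 = 165 or x^2 = 158. So f(x) = (x^2 - 165)(x^2 - 158) and the roots of f are ±√165, ±√158. Hence the splitting field is K = Q(√165, √158). Since 165 and 158 are distinct squarefree integers > 1, their product 26070 is not a perfect square, so √158 ∉ Q(√165). By the tower law [K:Q] = [Q(√165,√158):Q(√165)] · [Q(√165):Q] = 2 · 2 = 4.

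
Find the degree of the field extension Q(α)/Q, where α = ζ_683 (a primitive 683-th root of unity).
[Q(α):Q] = 682

The minimal polynomial of ζ_683 over Q is the 683-th cyclotomic polynomial Φ_683(x), which is irreducible over Q and has degree φ(683) = 682. Hence [Q(α):Q] = φ(683) = 682.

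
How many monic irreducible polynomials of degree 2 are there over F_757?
There are 286146 monic irreducible polynomials of degree 2 over F_757

Each element of F_{757^2} that lies in no proper subfield is a root of exactly one monic irreducible of degree 2 over F_757, and each such polynomial has 2 distinct roots in F_{757^2}. By Möbius inversion the count is N_757(2) = (1/2) Σ_{d|2} μ(2/d) · 757^d = (1/2)(μ(2)·757^1 + μ(1)·757^2) = 572292/2 = 286146.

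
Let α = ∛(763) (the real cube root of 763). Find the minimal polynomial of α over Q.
m_α(x) = x^3 - 763

α satisfies α^3 = 763, so x^3 - 763 annihilates α. By the rational root test, a rational root p/q (in lowest terms) of x^3 - 763 would satisfy p^3 = 763 q^3, forcing q = 1 and p^3 = 763; but 763 is not a perfect cube, contradiction. A monic cubic over Q with no rational root is irreducible (any nontrivial factorization would include a linear factor). Hence x^3 - 763 is the minimal polynomial of α, and in particular [Q(α):Q] = 3.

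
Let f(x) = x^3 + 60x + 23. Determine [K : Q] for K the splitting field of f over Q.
[K : Q] = 6

By the rational root test, any rational root of the monic integer polynomial f(x) = x^3 + 60x + 23 must be an integer dividing the constant term 23, i.e. one of ±{1, 23}. Evaluating: f(1) = 84, f(-1) = -38, f(23) = 13570, f(-23) = -13524; none is 0, so f has no rational root and is therefore irreducible over Q (a cubic with no linear factor over a field is irreducible). For an irreducible cubic, the Galois group is A_3 or S_3 according as the discriminant disc(f) = -4a^3 - 27b^2 = -4·(60)^3 - 27·(23)^2 = -878283 is or is not a square in Q. Here disc(f) = -878283 is not a perfect square in Q, so the Galois group of f over Q is not contained in A_3 and must be all of S_3. The splitting field has degree |S_3| = 6 over Q, so [K : Q] = 6.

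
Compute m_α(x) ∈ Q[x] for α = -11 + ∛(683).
m_α(x) = x^3 + 33x^2 + 363x + 648

Set β = α + 11 = ∛(683), so β^3 = 683. Then (α + 11)^3 - 683 = 0, i.e. α is a root of g(x) = (x + 11)^3 - 683 = x^3 + 33x^2 + 363x + 648. Since g(x) = h(x + 11) where h(x) = x^3 - 683, and h is irreducible over Q (because 683 is not a perfect cube, so h has no rational root, and a monic cubic with no rational root is irreducible), g is also irreducible (irreducibility is preserved under the substitution x → x + 11). Hence m_α(x) = x^3 + 33x^2 + 363x + 648.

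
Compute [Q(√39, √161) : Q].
[Q(√39, √161) : Q] = 4

[Q(√39):Q] = 2 (min poly x^2 - 39, irreducible since 39 is squarefree > 1). For the top step, suppose √161 ∈ Q(√39), say √161 = c + d√39 with c, d ∈ Q. Squaring: 161 = c^2 + 39d^2 + 2cd√39. Since √39 ∉ Q this forces 2cd = 0. If d = 0 then √161 = c ∈ Q, contradicting 161 squarefree > 1. If c = 0 then 161 = 39d^2, so 39·161 = (39d)^2 is a perfect square in Q — but 39·161 = 6279 is not a perfect square (since 39 and 161 are distinct squarefree integers). Contradiction. Hence √161 ∉ Q(√39), so x^2 - 161 stays irreducible over Q(√39) and [Q(√39, √161) : Q(√39)] = 2. By the tower law, [Q(√39, √161) : Q] = 2 · 2 = 4.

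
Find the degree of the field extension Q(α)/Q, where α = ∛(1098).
[Q(α):Q] = 3

The minimal polynomial of α is x^3 - 1098, irreducible over Q since 1098 is not a perfect cube (so x^3 - 1098 has no rational root). Hence [Q(α):Q] = deg(m_α) = 3.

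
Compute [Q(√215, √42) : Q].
[Q(√215, √42) : Q] = 4

[Q(√215):Q] = 2 (min poly x^2 - 215, irreducible since 215 is squarefree > 1). For the top step, suppose √42 ∈ Q(√215), say √42 = c + d√215 with c, d ∈ Q. Squaring: 42 = c^2 + 215d^2 + 2cd√215. Since √215 ∉ Q this forces 2cd = 0. If d = 0 then √42 = c ∈ Q, contradicting 42 squarefree > 1. If c = 0 then 42 = 215d^2, so 215·42 = (215d)^2 is a perfect square in Q — but 215·42 = 9030 is not a perfect square (since 215 and 42 are distinct squarefree integers). Contradiction. Hence √42 ∉ Q(√215), so x^2 - 42 stays irreducible over Q(√215) and [Q(√215, √42) : Q(√215)] = 2. By the tower law, [Q(√215, √42) : Q] = 2 · 2 = 4.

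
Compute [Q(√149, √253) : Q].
[Q(√149, √253) : Q] = 4

[Q(√149):Q] = 2 (min poly x^2 - 149, irreducible since 149 is squarefree > 1). For the top step, suppose √253 ∈ Q(√149), say √253 = c + d√149 with c, d ∈ Q. Squaring: 253 = c^2 + 149d^2 + 2cd√149. Since √149 ∉ Q this forces 2cd = 0. If d = 0 then √253 = c ∈ Q, contradicting 253 squarefree > 1. If c = 0 then 253 = 149d^2, so 149·253 = (149d)^2 is a perfect square in Q — but 149·253 = 37697 is not a perfect square (since 149 and 253 are distinct squarefree integers). Contradiction. Hence √253 ∉ Q(√149), so x^2 - 253 stays irreducible over Q(√149) and [Q(√149, √253) : Q(√149)] = 2. By the tower law, [Q(√149, √253) : Q] = 2 · 2 = 4.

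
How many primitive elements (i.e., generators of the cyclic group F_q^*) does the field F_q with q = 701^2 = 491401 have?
There are φ(491400) = 103680 primitive elements

F_q^* is cyclic of order q - 1 = 491400. A cyclic group of order m has exactly φ(m) generators. Here m = 491400 = 2^3 · 3^3 · 5^2 · 7 · 13, so the number of primitive elements is φ(491400) = 103680.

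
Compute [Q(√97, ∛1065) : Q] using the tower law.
[Q(√97, ∛1065) : Q] = 6

Let L = Q(√97, ∛1065). Since Q(√97) ⊂ L and [Q(√97):Q] = 2, the tower law gives 2 | [L:Q]. Likewise Q(∛1065) ⊂ L with [Q(∛1065):Q] = 3 (because 1065 is not a perfect cube), so 3 | [L:Q]. As gcd(2,3) = 1, [L:Q] is divisible by 6. Conversely L is generated over Q by √97 and ∛1065, so [L:Q] ≤ 2·3 = 6. Therefore [Q(√97, ∛1065) : Q] = 6.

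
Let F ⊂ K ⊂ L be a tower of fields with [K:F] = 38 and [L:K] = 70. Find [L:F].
[L:F] = 2660

The tower law says that for any tower of field extensions F ⊂ K ⊂ L with finite degrees, [L:F] = [L:K] · [K:F]. Here this gives [L:F] = 70 · 38 = 2660.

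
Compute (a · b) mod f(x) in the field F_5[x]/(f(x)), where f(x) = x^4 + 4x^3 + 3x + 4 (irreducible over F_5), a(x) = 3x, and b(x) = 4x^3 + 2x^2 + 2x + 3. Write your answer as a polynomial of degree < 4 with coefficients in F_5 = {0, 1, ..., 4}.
a · b ≡ 3x^3 + x^2 + 3x + 2 (mod f(x))

Multiply in F_5[x]: a(x)·b(x) = (3x)·(4x^3 + 2x^2 + 2x + 3) = 2x^4 + x^3 + x^2 + 4x. This has degree ≥ 4, so divide by f(x) over F_5: 2x^4 + x^3 + x^2 + 4x = (2)·(x^4 + 4x^3 + 3x + 4) + (3x^3 + x^2 + 3x + 2). Hence a·b ≡ 3x^3 + x^2 + 3x + 2 (mod f). (F_5[x]/(f) is a field with 5^4 = 625 elements since f is irreducible of degree 4.)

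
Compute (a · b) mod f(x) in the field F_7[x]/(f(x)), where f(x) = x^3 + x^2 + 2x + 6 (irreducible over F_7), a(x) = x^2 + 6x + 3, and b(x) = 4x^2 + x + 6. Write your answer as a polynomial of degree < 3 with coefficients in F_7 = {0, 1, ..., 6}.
a · b ≡ 2x^2 + x + 4 (mod f(x))

Multiply in F_7[x]: a(x)·b(x) = (x^2 + 6x + 3)·(4x^2 + x + 6) = 4x^4 + 4x^3 + 3x^2 + 4x + 4. This has degree ≥ 3, so divide by f(x) over F_7: 4x^4 + 4x^3 + 3x^2 + 4x + 4 = (4x)·(x^3 + x^2 + 2x + 6) + (2x^2 + x + 4). Hence a·b ≡ 2x^2 + x + 4 (mod f). (F_7[x]/(f) is a field with 7^3 = 343 elements since f is irreducible of degree 3.)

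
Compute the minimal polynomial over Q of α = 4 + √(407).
m_α(x) = x^2 - 8x - 391

From α - 4 = √(407), squaring gives (α - 4)^2 = 407, i.e. α^2 - 8α + 16 = 407, so α^2 - 8α - 391 = 0. The discriminant of x^2 - 8x - 391 is (-8)^2 - 4·(-391) = 64 + 1564 = 1628, and 4·(407) is not a perfect square in Q since 407 is squarefree and ≠ 1. Hence x^2 - 8x - 391 is irreducible over Q and is the minimal polynomial of α.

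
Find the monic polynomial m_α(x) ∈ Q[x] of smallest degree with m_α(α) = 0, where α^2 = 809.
m_α(x) = x^2 - 809

α satisfies α^2 - 809 = 0, so x^2 - 809 annihilates α. Since d = 809 is squarefree and ≠ 1, it is not a perfect square in Q, so x^2 - 809 has no rational root and is therefore irreducible over Q (a degree-2 polynomial over a field is irreducible iff it has no root). Hence m_α(x) = x^2 - 809.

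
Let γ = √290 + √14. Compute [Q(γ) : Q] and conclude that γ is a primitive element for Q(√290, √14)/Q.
[Q(γ) : Q] = 4 (equivalently, Q(γ) = Q(√290, √14))

Obviously Q(γ) ⊆ Q(√290, √14), and [Q(√290, √14):Q] = 4 (since 290, 14 are distinct squarefree integers > 1 with 4060 not a perfect square). To show equality we compute the minimal polynomial of γ. From γ = √290 + √14: γ^2 = 290 + 2√(4060) + 14 = 304 + 2√(4060), so γ^2 - 304 = 2√(4060); squaring, (γ^2 - 304)^2 = 4·4060, i.e. γ^4 - 608γ^2 + 92416 - 16240 = 0, i.e. γ^4 - 608γ^2 + 76176 = 0. So γ is a root of x^4 - 608x^2 + 76176. This polynomial is irreducible over Q: it has no rational root (each ±√290 ± √14 is irrational), and any factorization into two quadratics over Q would force √(4060) ∈ Q (pairing opposite roots) or √290, √14 ∈ Q (other pairings), all impossible. Hence [Q(γ):Q] = 4 = [Q(√290, √14):Q], so Q(γ) = Q(√290, √14).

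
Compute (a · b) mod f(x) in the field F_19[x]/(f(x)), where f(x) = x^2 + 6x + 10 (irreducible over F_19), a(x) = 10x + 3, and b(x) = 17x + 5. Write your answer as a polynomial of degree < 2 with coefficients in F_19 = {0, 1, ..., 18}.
a · b ≡ 12x + 6 (mod f(x))

Multiply in F_19[x]: a(x)·b(x) = (10x + 3)·(17x + 5) = 18x^2 + 6x + 15. This has degree ≥ 2, so divide by f(x) over F_19: 18x^2 + 6x + 15 = (18)·(x^2 + 6x + 10) + (12x + 6). Hence a·b ≡ 12x + 6 (mod f). (F_19[x]/(f) is a field with 19^2 = 361 elements since f is irreducible of degree 2.)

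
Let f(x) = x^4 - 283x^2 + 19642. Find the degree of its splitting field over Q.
[K : Q] = 4

Solving the quadratic in x^2: x^2 = (283 ± √(283^2 - 4·19642))/2 = (283 ± √1521)/2 = (283 ± 39)/2, giving x^2 = 161 or x^2 = 122. So f(x) = (x^2 - 161)(x^2 - 122) and the roots of f are ±√161, ±√122. Hence the splitting field is K = Q(√161, √122). Since 161 and 122 are distinct squarefree integers > 1, their product 19642 is not a perfect square, so √122 ∉ Q(√161). By the tower law [K:Q] = [Q(√161,√122):Q(√161)] · [Q(√161):Q] = 2 · 2 = 4.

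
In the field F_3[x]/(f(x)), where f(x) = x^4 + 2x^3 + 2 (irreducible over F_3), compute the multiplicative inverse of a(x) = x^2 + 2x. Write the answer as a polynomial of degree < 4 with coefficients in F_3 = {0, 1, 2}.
a(x)^(-1) ≡ x^2 (mod f(x))

Since f is irreducible over F_3, F_3[x]/(f) is a field and a(x) ≠ 0 has an inverse. Apply the extended Euclidean algorithm to f(x) and a(x) in F_3[x]: f(x) = (x^2)·a(x) + (2). The last nonzero remainder is the constant 2 = gcd(f, a) in F_3. Back-substituting through the division chain expresses 2 = s(x)·a(x) + t(x)·f(x) with s(x) ≡ 2x^2 (mod f), so (2x^2)·a(x) ≡ 2 (mod f). Multiplying by 2^(-1) ≡ 2 in F_3 gives a(x)^(-1) ≡ 2·(2x^2) ≡ x^2 (mod f). Check: (x^2 + 2x)·(x^2) = x^4 + 2x^3 ≡ 1 (mod x^4 + 2x^3 + 2).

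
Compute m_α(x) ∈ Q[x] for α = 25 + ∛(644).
m_α(x) = x^3 - 75x^2 + 1875x - 16269

Set β = α - 25 = ∛(644), so β^3 = 644. Then (α - 25)^3 - 644 = 0, i.e. α is a root of g(x) = (x - 25)^3 - 644 = x^3 - 75x^2 + 1875x - 16269. Since g(x) = h(x - 25) where h(x) = x^3 - 644, and h is irreducible over Q (because 644 is not a perfect cube, so h has no rational root, and a monic cubic with no rational root is irreducible), g is also irreducible (irreducibility is preserved under the substitution x → x - 25). Hence m_α(x) = x^3 - 75x^2 + 1875x - 16269.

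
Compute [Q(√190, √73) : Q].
[Q(√190, √73) : Q] = 4

[Q(√190):Q] = 2 (min poly x^2 - 190, irreducible since 190 is squarefree > 1). For the top step, suppose √73 ∈ Q(√190), say √73 = c + d√190 with c, d ∈ Q. Squaring: 73 = c^2 + 190d^2 + 2cd√190. Since √190 ∉ Q this forces 2cd = 0. If d = 0 then √73 = c ∈ Q, contradicting 73 squarefree > 1. If c = 0 then 73 = 190d^2, so 190·73 = (190d)^2 is a perfect square in Q — but 190·73 = 13870 is not a perfect square (since 190 and 73 are distinct squarefree integers). Contradiction. Hence √73 ∉ Q(√190), so x^2 - 73 stays irreducible over Q(√190) and [Q(√190, √73) : Q(√190)] = 2. By the tower law, [Q(√190, √73) : Q] = 2 · 2 = 4.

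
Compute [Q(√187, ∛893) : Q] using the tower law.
[Q(√187, ∛893) : Q] = 6

Let L = Q(√187, ∛893). Since Q(√187) ⊂ L and [Q(√187):Q] = 2, the tower law gives 2 | [L:Q]. Likewise Q(∛893) ⊂ L with [Q(∛893):Q] = 3 (because 893 is not a perfect cube), so 3 | [L:Q]. As gcd(2,3) = 1, [L:Q] is divisible by 6. Conversely L is generated over Q by √187 and ∛893, so [L:Q] ≤ 2·3 = 6. Therefore [Q(√187, ∛893) : Q] = 6.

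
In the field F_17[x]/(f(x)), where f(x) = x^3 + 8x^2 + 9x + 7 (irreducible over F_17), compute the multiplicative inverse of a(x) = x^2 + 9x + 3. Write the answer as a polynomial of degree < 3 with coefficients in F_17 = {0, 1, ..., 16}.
a(x)^(-1) ≡ 5x^2 + 14x + 5 (mod f(x))

Since f is irreducible over F_17, F_17[x]/(f) is a field and a(x) ≠ 0 has an inverse. Apply the extended Euclidean algorithm to f(x) and a(x) in F_17[x]: f(x) = (x + 16)·a(x) + (15x + 10);  a(x) = (8x + 10)·(15x + 10) + (5). The last nonzero remainder is the constant 5 = gcd(f, a) in F_17. Back-substituting through the division chain expresses 5 = s(x)·a(x) + t(x)·f(x) with s(x) ≡ 8x^2 + 2x + 8 (mod f), so (8x^2 + 2x + 8)·a(x) ≡ 5 (mod f). Multiplying by 5^(-1) ≡ 7 in F_17 gives a(x)^(-1) ≡ 7·(8x^2 + 2x + 8) ≡ 5x^2 + 14x + 5 (mod f). Check: (x^2 + 9x + 3)·(5x^2 + 14x + 5) = 5x^4 + 8x^3 + 10x^2 + 2x + 15 ≡ 1 (mod x^3 + 8x^2 + 9x + 7).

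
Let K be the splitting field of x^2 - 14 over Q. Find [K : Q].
[K : Q] = 2

f(x) = x^2 - 14 factors as (x - √14)(x + √14). The splitting field is K = Q(√14). Since 14 is squarefree and > 1, it is not a perfect square, so x^2 - 14 is irreducible over Q and [Q(√14) : Q] = 2. Hence [K : Q] = 2.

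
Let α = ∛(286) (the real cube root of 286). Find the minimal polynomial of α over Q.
m_α(x) = x^3 - 286

α satisfies α^3 = 286, so x^3 - 286 annihilates α. By the rational root test, a rational root p/q (in lowest terms) of x^3 - 286 would satisfy p^3 = 286 q^3, forcing q = 1 and p^3 = 286; but 286 is not a perfect cube, contradiction. A monic cubic over Q with no rational root is irreducible (any nontrivial factorization would include a linear factor). Hence x^3 - 286 is the minimal polynomial of α, and in particular [Q(α):Q] = 3.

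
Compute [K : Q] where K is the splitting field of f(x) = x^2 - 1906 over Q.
[K : Q] = 2

f(x) = x^2 - 1906 factors as (x - √1906)(x + √1906). The splitting field is K = Q(√1906). Since 1906 is squarefree and > 1, it is not a perfect square, so x^2 - 1906 is irreducible over Q and [Q(√1906) : Q] = 2. Hence [K : Q] = 2.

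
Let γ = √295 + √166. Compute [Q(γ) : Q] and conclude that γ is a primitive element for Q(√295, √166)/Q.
[Q(γ) : Q] = 4 (equivalently, Q(γ) = Q(√295, √166))

Obviously Q(γ) ⊆ Q(√295, √166), and [Q(√295, √166):Q] = 4 (since 295, 166 are distinct squarefree integers > 1 with 48970 not a perfect square). To show equality we compute the minimal polynomial of γ. From γ = √295 + √166: γ^2 = 295 + 2√(48970) + 166 = 461 + 2√(48970), so γ^2 - 461 = 2√(48970); squaring, (γ^2 - 461)^2 = 4·48970, i.e. γ^4 - 922γ^2 + 212521 - 195880 = 0, i.e. γ^4 - 922γ^2 + 16641 = 0. So γ is a root of x^4 - 922x^2 + 16641. This polynomial is irreducible over Q: it has no rational root (each ±√295 ± √166 is irrational), and any factorization into two quadratics over Q would force √(48970) ∈ Q (pairing opposite roots) or √295, √166 ∈ Q (other pairings), all impossible. Hence [Q(γ):Q] = 4 = [Q(√295, √166):Q], so Q(γ) = Q(√295, √166).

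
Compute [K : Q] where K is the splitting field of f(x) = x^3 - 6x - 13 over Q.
[K : Q] = 6

By the rational root test, any rational root of the monic integer polynomial f(x) = x^3 - 6x - 13 must be an integer dividing the constant term -13, i.e. one of ±{1, 13}. Evaluating: f(1) = -18, f(-1) = -8, f(13) = 2106, f(-13) = -2132; none is 0, so f has no rational root and is therefore irreducible over Q (a cubic with no linear factor over a field is irreducible). For an irreducible cubic, the Galois group is A_3 or S_3 according as the discriminant disc(f) = -4a^3 - 27b^2 = -4·(-6)^3 - 27·(-13)^2 = -3699 is or is not a square in Q. Here disc(f) = -3699 is not a perfect square in Q, so the Galois group of f over Q is not contained in A_3 and must be all of S_3. The splitting field has degree |S_3| = 6 over Q, so [K : Q] = 6.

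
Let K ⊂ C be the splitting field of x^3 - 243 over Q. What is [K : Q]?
[K : Q] = 6

The roots of x^3 - 243 are ∛243, ω∛243, ω^2∛243 where ω = e^(2πi/3) is a primitive cube root of unity, so K = Q(∛243, ω). Now [Q(∛243):Q] = 3 (since 243 is not a perfect cube, x^3 - 243 is irreducible) and [Q(ω):Q] = 2. Both 2 and 3 divide [K:Q], and [K:Q] ≤ 3·2 = 6, so [K:Q] = 6. (Equivalently: Q(∛243) ⊂ R but ω ∉ R, so [K : Q(∛243)] = 2.)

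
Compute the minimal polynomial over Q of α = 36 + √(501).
m_α(x) = x^2 - 72x + 795

From α - 36 = √(501), squaring gives (α - 36)^2 = 501, i.e. α^2 - 72α + 1296 = 501, so α^2 - 72α + 795 = 0. The discriminant of x^2 - 72x + 795 is (-72)^2 - 4·(795) = 5184 - 3180 = 2004, and 4·(501) is not a perfect square in Q since 501 is squarefree and ≠ 1. Hence x^2 - 72x + 795 is irreducible over Q and is the minimal polynomial of α.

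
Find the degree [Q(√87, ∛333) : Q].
[Q(√87, ∛333) : Q] = 6

Let L = Q(√87, ∛333). Since Q(√87) ⊂ L and [Q(√87):Q] = 2, the tower law gives 2 | [L:Q]. Likewise Q(∛333) ⊂ L with [Q(∛333):Q] = 3 (because 333 is not a perfect cube), so 3 | [L:Q]. As gcd(2,3) = 1, [L:Q] is divisible by 6. Conversely L is generated over Q by √87 and ∛333, so [L:Q] ≤ 2·3 = 6. Therefore [Q(√87, ∛333) : Q] = 6.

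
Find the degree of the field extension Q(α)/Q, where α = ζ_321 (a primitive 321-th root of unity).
[Q(α):Q] = 212

The minimal polynomial of ζ_321 over Q is the 321-th cyclotomic polynomial Φ_321(x), which is irreducible over Q and has degree φ(321) = 212. Hence [Q(α):Q] = φ(321) = 212.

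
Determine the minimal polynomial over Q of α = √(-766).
m_α(x) = x^2 + 766

α satisfies α^2 + 766 = 0, so x^2 + 766 annihilates α. Since d = -766 is squarefree and ≠ 1, it is not a perfect square in Q, so x^2 + 766 has no rational root and is therefore irreducible over Q (a degree-2 polynomial over a field is irreducible iff it has no root). Hence m_α(x) = x^2 + 766.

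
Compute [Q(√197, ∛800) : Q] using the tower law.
[Q(√197, ∛800) : Q] = 6

Let L = Q(√197, ∛800). Since Q(√197) ⊂ L and [Q(√197):Q] = 2, the tower law gives 2 | [L:Q]. Likewise Q(∛800) ⊂ L with [Q(∛800):Q] = 3 (because 800 is not a perfect cube), so 3 | [L:Q]. As gcd(2,3) = 1, [L:Q] is divisible by 6. Conversely L is generated over Q by √197 and ∛800, so [L:Q] ≤ 2·3 = 6. Therefore [Q(√197, ∛800) : Q] = 6.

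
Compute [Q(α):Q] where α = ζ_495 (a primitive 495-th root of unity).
[Q(α):Q] = 240

The minimal polynomial of ζ_495 over Q is the 495-th cyclotomic polynomial Φ_495(x), which is irreducible over Q and has degree φ(495) = 240. Hence [Q(α):Q] = φ(495) = 240.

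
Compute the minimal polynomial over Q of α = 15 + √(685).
m_α(x) = x^2 - 30x - 460

From α - 15 = √(685), squaring gives (α - 15)^2 = 685, i.e. α^2 - 30α + 225 = 685, so α^2 - 30α - 460 = 0. The discriminant of x^2 - 30x - 460 is (-30)^2 - 4·(-460) = 900 + 1840 = 2740, and 4·(685) is not a perfect square in Q since 685 is squarefree and ≠ 1. Hence x^2 - 30x - 460 is irreducible over Q and is the minimal polynomial of α.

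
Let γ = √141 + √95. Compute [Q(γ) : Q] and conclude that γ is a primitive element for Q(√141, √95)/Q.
[Q(γ) : Q] = 4 (equivalently, Q(γ) = Q(√141, √95))

Obviously Q(γ) ⊆ Q(√141, √95), and [Q(√141, √95):Q] = 4 (since 141, 95 are distinct squarefree integers > 1 with 13395 not a perfect square). To show equality we compute the minimal polynomial of γ. From γ = √141 + √95: γ^2 = 141 + 2√(13395) + 95 = 236 + 2√(13395), so γ^2 - 236 = 2√(13395); squaring, (γ^2 - 236)^2 = 4·13395, i.e. γ^4 - 472γ^2 + 55696 - 53580 = 0, i.e. γ^4 - 472γ^2 + 2116 = 0. So γ is a root of x^4 - 472x^2 + 2116. This polynomial is irreducible over Q: it has no rational root (each ±√141 ± √95 is irrational), and any factorization into two quadratics over Q would force √(13395) ∈ Q (pairing opposite roots) or √141, √95 ∈ Q (other pairings), all impossible. Hence [Q(γ):Q] = 4 = [Q(√141, √95):Q], so Q(γ) = Q(√141, √95).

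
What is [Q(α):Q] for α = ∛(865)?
[Q(α):Q] = 3

The minimal polynomial of α is x^3 - 865, irreducible over Q since 865 is not a perfect cube (so x^3 - 865 has no rational root). Hence [Q(α):Q] = deg(m_α) = 3.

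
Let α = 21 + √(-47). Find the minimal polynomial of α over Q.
m_α(x) = x^2 - 42x + 488

From α - 21 = √(-47), squaring gives (α - 21)^2 = -47, i.e. α^2 - 42α + 441 = -47, so α^2 - 42α + 488 = 0. The discriminant of x^2 - 42x + 488 is (-42)^2 - 4·(488) = 1764 - 1952 = -188, and 4·(-47) is not a perfect square in Q since -47 is squarefree and ≠ 1. Hence x^2 - 42x + 488 is irreducible over Q and is the minimal polynomial of α.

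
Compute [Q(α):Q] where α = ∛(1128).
[Q(α):Q] = 3

The minimal polynomial of α is x^3 - 1128, irreducible over Q since 1128 is not a perfect cube (so x^3 - 1128 has no rational root). Hence [Q(α):Q] = deg(m_α) = 3.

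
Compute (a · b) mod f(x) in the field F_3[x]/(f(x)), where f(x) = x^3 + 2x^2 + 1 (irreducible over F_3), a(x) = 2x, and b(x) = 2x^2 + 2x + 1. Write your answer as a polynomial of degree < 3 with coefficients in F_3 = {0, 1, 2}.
a · b ≡ 2x^2 + 2x + 2 (mod f(x))

Multiply in F_3[x]: a(x)·b(x) = (2x)·(2x^2 + 2x + 1) = x^3 + x^2 + 2x. This has degree ≥ 3, so divide by f(x) over F_3: x^3 + x^2 + 2x = (1)·(x^3 + 2x^2 + 1) + (2x^2 + 2x + 2). Hence a·b ≡ 2x^2 + 2x + 2 (mod f). (F_3[x]/(f) is a field with 3^3 = 27 elements since f is irreducible of degree 3.)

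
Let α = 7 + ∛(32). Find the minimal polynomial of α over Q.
m_α(x) = x^3 - 21x^2 + 147x - 375

Set β = α - 7 = ∛(32), so β^3 = 32. Then (α - 7)^3 - 32 = 0, i.e. α is a root of g(x) = (x - 7)^3 - 32 = x^3 - 21x^2 + 147x - 375. Since g(x) = h(x - 7) where h(x) = x^3 - 32, and h is irreducible over Q (because 32 is not a perfect cube, so h has no rational root, and a monic cubic with no rational root is irreducible), g is also irreducible (irreducibility is preserved under the substitution x → x - 7). Hence m_α(x) = x^3 - 21x^2 + 147x - 375.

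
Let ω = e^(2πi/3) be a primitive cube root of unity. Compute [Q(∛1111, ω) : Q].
[Q(∛1111, ω) : Q] = 6

[Q(∛1111):Q] = 3 (min poly x^3 - 1111, irreducible since 1111 is not a perfect cube). [Q(ω):Q] = 2 (min poly x^2 + x + 1). Since Q(∛1111) ⊂ R and ω ∉ R, we have ω ∉ Q(∛1111), so x^2 + x + 1 remains irreducible over Q(∛1111) and [Q(∛1111, ω) : Q(∛1111)] = 2. By the tower law, [Q(∛1111, ω) : Q] = 3 · 2 = 6. (In fact Q(∛1111, ω) is the splitting field of x^3 - 1111 over Q.)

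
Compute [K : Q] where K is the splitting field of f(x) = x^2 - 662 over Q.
[K : Q] = 2

f(x) = x^2 - 662 factors as (x - √662)(x + √662). The splitting field is K = Q(√662). Since 662 is squarefree and > 1, it is not a perfect square, so x^2 - 662 is irreducible over Q and [Q(√662) : Q] = 2. Hence [K : Q] = 2.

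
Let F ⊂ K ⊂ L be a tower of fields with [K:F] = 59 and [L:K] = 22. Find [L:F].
[L:F] = 1298

The tower law says that for any tower of field extensions F ⊂ K ⊂ L with finite degrees, [L:F] = [L:K] · [K:F]. Here this gives [L:F] = 22 · 59 = 1298.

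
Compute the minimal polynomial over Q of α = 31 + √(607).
m_α(x) = x^2 - 62x + 354

From α - 31 = √(607), squaring gives (α - 31)^2 = 607, i.e. α^2 - 62α + 961 = 607, so α^2 - 62α + 354 = 0. The discriminant of x^2 - 62x + 354 is (-62)^2 - 4·(354) = 3844 - 1416 = 2428, and 4·(607) is not a perfect square in Q since 607 is squarefree and ≠ 1. Hence x^2 - 62x + 354 is irreducible over Q and is the minimal polynomial of α.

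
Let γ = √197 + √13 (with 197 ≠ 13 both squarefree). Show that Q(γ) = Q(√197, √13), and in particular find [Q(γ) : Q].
[Q(γ) : Q] = 4 (equivalently, Q(γ) = Q(√197, √13))

Obviously Q(γ) ⊆ Q(√197, √13), and [Q(√197, √13):Q] = 4 (since 197, 13 are distinct squarefree integers > 1 with 2561 not a perfect square). To show equality we compute the minimal polynomial of γ. From γ = √197 + √13: γ^2 = 197 + 2√(2561) + 13 = 210 + 2√(2561), so γ^2 - 210 = 2√(2561); squaring, (γ^2 - 210)^2 = 4·2561, i.e. γ^4 - 420γ^2 + 44100 - 10244 = 0, i.e. γ^4 - 420γ^2 + 33856 = 0. So γ is a root of x^4 - 420x^2 + 33856. This polynomial is irreducible over Q: it has no rational root (each ±√197 ± √13 is irrational), and any factorization into two quadratics over Q would force √(2561) ∈ Q (pairing opposite roots) or √197, √13 ∈ Q (other pairings), all impossible. Hence [Q(γ):Q] = 4 = [Q(√197, √13):Q], so Q(γ) = Q(√197, √13).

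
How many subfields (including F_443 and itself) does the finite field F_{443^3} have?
F_{443^3} has 2 subfields

The subfields of F_{p^n} are exactly the fields F_{p^d} for d | n (each is the fixed field of the unique index-d subgroup of Gal(F_{p^n}/F_p) ≅ Z/nZ). The divisors of n = 3 are {1, 3}, giving 2 subfields: F_{443^1}, F_{443^3}.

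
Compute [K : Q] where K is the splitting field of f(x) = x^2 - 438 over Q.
[K : Q] = 2

f(x) = x^2 - 438 factors as (x - √438)(x + √438). The splitting field is K = Q(√438). Since 438 is squarefree and > 1, it is not a perfect square, so x^2 - 438 is irreducible over Q and [Q(√438) : Q] = 2. Hence [K : Q] = 2.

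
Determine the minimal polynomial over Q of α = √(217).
m_α(x) = x^2 - 217

α satisfies α^2 - 217 = 0, so x^2 - 217 annihilates α. Since d = 217 is squarefree and ≠ 1, it is not a perfect square in Q, so x^2 - 217 has no rational root and is therefore irreducible over Q (a degree-2 polynomial over a field is irreducible iff it has no root). Hence m_α(x) = x^2 - 217.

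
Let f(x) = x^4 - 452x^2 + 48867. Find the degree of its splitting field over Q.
[K : Q] = 4

Solving the quadratic in x^2: x^2 = (452 ± √(452^2 - 4·48867))/2 = (452 ± √8836)/2 = (452 ± 94)/2, giving x^2 = 179 or x^2 = 273. So f(x) = (x^2 - 179)(x^2 - 273) and the roots of f are ±√179, ±√273. Hence the splitting field is K = Q(√179, √273). Since 179 and 273 are distinct squarefree integers > 1, their product 48867 is not a perfect square, so √273 ∉ Q(√179). By the tower law [K:Q] = [Q(√179,√273):Q(√179)] · [Q(√179):Q] = 2 · 2 = 4.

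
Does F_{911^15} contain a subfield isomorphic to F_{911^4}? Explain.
No: F_{911^4} is not a subfield of F_{911^15}

F_{p^m} embeds in F_{p^n} iff m | n. Here 4 ∤ 15 (since 15 = 3·4 + 3 with remainder 3 ≠ 0), so F_{911^4} is not a subfield of F_{911^15}. Equivalently: if it were, the tower law would give 4 = [F_{911^4}:F_911] dividing [F_{911^15}:F_911] = 15, contradiction.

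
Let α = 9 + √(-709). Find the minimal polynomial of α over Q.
m_α(x) = x^2 - 18x + 790

From α - 9 = √(-709), squaring gives (α - 9)^2 = -709, i.e. α^2 - 18α + 81 = -709, so α^2 - 18α + 790 = 0. The discriminant of x^2 - 18x + 790 is (-18)^2 - 4·(790) = 324 - 3160 = -2836, and 4·(-709) is not a perfect square in Q since -709 is squarefree and ≠ 1. Hence x^2 - 18x + 790 is irreducible over Q and is the minimal polynomial of α.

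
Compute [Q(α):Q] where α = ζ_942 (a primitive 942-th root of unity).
[Q(α):Q] = 312

The minimal polynomial of ζ_942 over Q is the 942-th cyclotomic polynomial Φ_942(x), which is irreducible over Q and has degree φ(942) = 312. Hence [Q(α):Q] = φ(942) = 312.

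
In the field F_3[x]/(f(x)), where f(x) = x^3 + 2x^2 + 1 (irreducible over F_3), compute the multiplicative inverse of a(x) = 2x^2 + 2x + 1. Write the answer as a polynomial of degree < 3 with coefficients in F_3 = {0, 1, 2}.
a(x)^(-1) ≡ 2x + 2 (mod f(x))

Since f is irreducible over F_3, F_3[x]/(f) is a field and a(x) ≠ 0 has an inverse. Apply the extended Euclidean algorithm to f(x) and a(x) in F_3[x]: f(x) = (2x + 2)·a(x) + (2). The last nonzero remainder is the constant 2 = gcd(f, a) in F_3. Back-substituting through the division chain expresses 2 = s(x)·a(x) + t(x)·f(x) with s(x) ≡ x + 1 (mod f), so (x + 1)·a(x) ≡ 2 (mod f). Multiplying by 2^(-1) ≡ 2 in F_3 gives a(x)^(-1) ≡ 2·(x + 1) ≡ 2x + 2 (mod f). Check: (2x^2 + 2x + 1)·(2x + 2) = x^3 + 2x^2 + 2 ≡ 1 (mod x^3 + 2x^2 + 1).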